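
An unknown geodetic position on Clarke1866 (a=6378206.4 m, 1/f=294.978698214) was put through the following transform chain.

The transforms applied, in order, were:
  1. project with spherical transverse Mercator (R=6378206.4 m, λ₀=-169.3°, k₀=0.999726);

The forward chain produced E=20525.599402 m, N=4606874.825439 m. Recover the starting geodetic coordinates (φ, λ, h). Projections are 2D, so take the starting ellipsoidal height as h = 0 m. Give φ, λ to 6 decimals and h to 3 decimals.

start: E=20525.5994, N=4606874.8254 m
→ tm⁻¹: φ=41.39489100°, λ=-169.05414500°

φ=41.394891°, λ=-169.054145°, h=0.000 m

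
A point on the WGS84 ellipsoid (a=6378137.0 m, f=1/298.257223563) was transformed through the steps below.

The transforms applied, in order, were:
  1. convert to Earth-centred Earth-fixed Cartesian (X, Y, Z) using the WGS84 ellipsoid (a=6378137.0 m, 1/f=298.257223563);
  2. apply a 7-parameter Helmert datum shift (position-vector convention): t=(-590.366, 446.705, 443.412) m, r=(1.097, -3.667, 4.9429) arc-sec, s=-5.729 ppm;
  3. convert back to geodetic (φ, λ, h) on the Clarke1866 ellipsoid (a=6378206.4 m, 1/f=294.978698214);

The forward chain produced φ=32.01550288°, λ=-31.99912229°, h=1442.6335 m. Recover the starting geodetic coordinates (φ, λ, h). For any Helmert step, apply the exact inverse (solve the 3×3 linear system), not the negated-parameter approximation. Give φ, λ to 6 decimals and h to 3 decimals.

φ=32.005958°, λ=-32.000698°, h=1871.834 m

start: φ=32.015503°, λ=-31.999122°, h=1442.633 m
→ ECEF (a=6378206.400, f=1/294.978698214): X=4591788.3132, Y=-2869169.9811, Z=3362474.3093
→ Helmert⁻¹: X=4592395.9892, Y=-2869725.2974, Z=3361983.7767
→ geod (Bowring, a=6378137.000): φ=32.00595800°, λ=-32.00069800°, h=1871.8340 m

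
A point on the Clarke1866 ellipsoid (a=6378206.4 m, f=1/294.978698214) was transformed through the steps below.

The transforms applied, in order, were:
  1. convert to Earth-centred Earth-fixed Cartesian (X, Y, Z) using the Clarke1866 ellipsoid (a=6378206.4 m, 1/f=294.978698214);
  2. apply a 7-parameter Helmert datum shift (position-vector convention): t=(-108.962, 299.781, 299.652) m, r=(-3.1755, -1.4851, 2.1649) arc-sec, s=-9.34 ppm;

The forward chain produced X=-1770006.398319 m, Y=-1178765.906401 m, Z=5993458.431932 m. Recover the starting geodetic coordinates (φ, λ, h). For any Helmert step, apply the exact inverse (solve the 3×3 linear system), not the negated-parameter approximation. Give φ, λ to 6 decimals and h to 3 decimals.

start: X=-1770006.3983, Y=-1178765.9064, Z=5993458.4319 m
→ Helmert⁻¹: X=-1769883.1924, Y=-1179150.3908, Z=5993209.3463
→ geod (Bowring, a=6378206.400): φ=70.58494200°, λ=-146.32723200°, h=367.3830 m

φ=70.584942°, λ=-146.327232°, h=367.383 m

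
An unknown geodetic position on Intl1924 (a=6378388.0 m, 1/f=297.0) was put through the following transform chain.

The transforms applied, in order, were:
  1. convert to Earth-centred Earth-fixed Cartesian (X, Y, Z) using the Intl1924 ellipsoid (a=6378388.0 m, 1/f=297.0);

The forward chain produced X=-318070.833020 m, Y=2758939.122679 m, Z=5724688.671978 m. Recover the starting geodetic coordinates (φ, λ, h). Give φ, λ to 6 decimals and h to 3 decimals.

φ=64.272038°, λ=96.576446°, h=1793.715 m

start: X=-318070.8330, Y=2758939.1227, Z=5724688.6720 m
→ geod (Bowring, a=6378388.000): φ=64.27203800°, λ=96.57644600°, h=1793.7150 m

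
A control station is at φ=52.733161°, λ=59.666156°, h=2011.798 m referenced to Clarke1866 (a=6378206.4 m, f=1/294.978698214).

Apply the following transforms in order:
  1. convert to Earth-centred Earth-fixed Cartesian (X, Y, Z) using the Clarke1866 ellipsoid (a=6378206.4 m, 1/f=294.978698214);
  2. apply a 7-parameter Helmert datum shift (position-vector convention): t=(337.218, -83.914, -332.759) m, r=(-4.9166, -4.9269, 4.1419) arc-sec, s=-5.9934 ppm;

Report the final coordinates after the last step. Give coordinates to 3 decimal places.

X=1955494.088 m, Y=3341714.348 m, Z=5053619.074 m

start: φ=52.733161°, λ=59.666156°, h=2011.798 m
→ ECEF (a=6378206.400, f=1/294.978698214): X=1955356.4116, Y=3341658.5568, Z=5054015.0704
→ Helmert 7p (PV): X=1955494.0877, Y=3341714.3477, Z=5053619.0742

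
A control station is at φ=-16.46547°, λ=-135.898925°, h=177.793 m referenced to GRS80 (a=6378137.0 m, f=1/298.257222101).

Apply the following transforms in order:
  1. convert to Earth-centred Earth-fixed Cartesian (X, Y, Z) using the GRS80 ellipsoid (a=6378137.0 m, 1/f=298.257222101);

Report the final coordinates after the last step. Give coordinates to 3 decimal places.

X=-4393696.986 m, Y=-4257948.443 m, Z=-1796234.216 m

start: φ=-16.465470°, λ=-135.898925°, h=177.793 m
→ ECEF (a=6378137.000, f=1/298.257222101): X=-4393696.9858, Y=-4257948.4435, Z=-1796234.2161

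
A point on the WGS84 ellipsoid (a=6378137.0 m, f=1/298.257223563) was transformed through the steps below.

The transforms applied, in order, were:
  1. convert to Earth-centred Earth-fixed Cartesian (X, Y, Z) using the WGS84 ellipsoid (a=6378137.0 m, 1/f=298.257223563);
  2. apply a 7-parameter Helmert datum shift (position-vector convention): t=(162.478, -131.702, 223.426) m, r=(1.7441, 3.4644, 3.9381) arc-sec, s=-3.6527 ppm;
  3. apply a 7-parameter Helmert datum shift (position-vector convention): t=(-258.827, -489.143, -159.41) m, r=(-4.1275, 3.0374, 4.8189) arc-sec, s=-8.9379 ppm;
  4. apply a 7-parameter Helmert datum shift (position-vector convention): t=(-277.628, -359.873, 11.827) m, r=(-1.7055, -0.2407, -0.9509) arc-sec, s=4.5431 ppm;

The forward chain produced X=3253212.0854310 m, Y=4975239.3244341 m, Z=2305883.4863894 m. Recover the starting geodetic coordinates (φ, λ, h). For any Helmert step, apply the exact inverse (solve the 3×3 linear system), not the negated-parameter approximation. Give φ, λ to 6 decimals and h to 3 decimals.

start: X=3253212.0854, Y=4975239.3244, Z=2305883.4864 m
→ Helmert⁻¹: X=3253454.6856, Y=4975572.5253, Z=2305898.5275
→ Helmert⁻¹: X=3253824.8857, Y=4975983.9770, Z=2306226.0368
→ Helmert⁻¹: X=3253730.5664, Y=4976091.2325, Z=2306023.6073
→ geod (Bowring, a=6378137.000): φ=21.32953300°, λ=56.82042000°, h=1660.8780 m

φ=21.329533°, λ=56.820420°, h=1660.878 m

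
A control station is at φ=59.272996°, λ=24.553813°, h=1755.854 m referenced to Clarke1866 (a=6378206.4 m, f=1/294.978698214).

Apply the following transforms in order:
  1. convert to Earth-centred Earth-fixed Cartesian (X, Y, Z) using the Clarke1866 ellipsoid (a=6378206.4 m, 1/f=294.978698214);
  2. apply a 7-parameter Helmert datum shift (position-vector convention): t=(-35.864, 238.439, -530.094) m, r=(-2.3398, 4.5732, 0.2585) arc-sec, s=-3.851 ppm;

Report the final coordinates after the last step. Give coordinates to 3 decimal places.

start: φ=59.272996°, λ=24.553813°, h=1755.854 m
→ ECEF (a=6378206.400, f=1/294.978698214): X=2972488.6540, Y=1358014.1913, Z=5460847.9661
→ Helmert 7p (PV): X=2972560.7158, Y=1358313.0716, Z=5460215.5333

X=2972560.716 m, Y=1358313.072 m, Z=5460215.533 m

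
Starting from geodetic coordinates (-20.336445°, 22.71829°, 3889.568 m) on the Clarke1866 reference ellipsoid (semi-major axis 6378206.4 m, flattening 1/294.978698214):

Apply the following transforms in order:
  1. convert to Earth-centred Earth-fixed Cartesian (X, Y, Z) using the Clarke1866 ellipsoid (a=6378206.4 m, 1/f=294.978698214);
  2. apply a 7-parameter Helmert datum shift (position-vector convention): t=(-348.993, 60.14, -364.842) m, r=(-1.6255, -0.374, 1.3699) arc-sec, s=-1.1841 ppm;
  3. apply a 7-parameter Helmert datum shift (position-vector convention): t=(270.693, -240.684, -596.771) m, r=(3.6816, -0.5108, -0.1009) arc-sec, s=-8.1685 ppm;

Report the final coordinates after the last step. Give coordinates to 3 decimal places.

X=5522117.360 m, Y=2311933.419 m, Z=-2204774.705 m

start: φ=-20.336445°, λ=22.718290°, h=3889.568 m
→ ECEF (a=6378206.400, f=1/294.978698214): X=5522252.0743, Y=2312079.6382, Z=-2203880.4434
→ Helmert 7p (PV): X=5521885.1829, Y=2312156.3483, Z=-2204250.8835
→ Helmert 7p (PV): X=5522117.3600, Y=2311933.4194, Z=-2204774.7055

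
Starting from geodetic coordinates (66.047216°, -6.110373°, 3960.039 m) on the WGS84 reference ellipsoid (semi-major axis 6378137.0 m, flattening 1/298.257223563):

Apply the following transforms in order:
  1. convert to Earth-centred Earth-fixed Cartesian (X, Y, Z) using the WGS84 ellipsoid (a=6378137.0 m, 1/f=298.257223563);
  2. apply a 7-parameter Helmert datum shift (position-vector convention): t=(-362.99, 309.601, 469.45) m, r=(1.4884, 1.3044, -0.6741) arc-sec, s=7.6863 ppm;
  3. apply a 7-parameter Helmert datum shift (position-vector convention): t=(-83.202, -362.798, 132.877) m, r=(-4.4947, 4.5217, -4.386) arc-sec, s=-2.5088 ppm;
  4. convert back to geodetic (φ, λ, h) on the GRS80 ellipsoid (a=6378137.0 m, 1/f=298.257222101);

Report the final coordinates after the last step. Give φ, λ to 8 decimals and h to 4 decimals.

start: φ=66.047216°, λ=-6.110373°, h=3960.039 m
→ ECEF (a=6378137.000, f=1/298.257223563): X=2583534.6939, Y=-276573.2918, Z=5809706.0260
→ Helmert 7p (PV): X=2583227.3982, Y=-276316.1830, Z=5810201.7972
→ Helmert 7p (PV): X=2583259.2097, Y=-276606.6079, Z=5810269.4899
→ geod (Bowring, a=6378137.000): φ=66.05148044°, λ=-6.11175026°, h=4365.2287 m

φ=66.05148044°, λ=-6.11175026°, h=4365.2287 m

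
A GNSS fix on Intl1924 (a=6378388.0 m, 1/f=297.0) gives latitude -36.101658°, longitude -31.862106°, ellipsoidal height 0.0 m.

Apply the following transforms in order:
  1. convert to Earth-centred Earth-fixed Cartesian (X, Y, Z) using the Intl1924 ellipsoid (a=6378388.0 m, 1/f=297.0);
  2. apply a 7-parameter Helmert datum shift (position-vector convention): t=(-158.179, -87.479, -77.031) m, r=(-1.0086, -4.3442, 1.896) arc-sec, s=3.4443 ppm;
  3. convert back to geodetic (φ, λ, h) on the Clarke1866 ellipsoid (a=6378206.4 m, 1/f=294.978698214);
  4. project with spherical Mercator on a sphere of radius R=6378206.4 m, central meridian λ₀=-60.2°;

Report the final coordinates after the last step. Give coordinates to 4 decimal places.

E=3154489.9957 m, N=-4314818.1824 m

start: φ=-36.101658°, λ=-31.862106°, h=0.000 m
→ ECEF (a=6378388.000, f=1/297.0): X=4382147.2119, Y=-2723626.9308, Z=-3737370.4995
→ Helmert 7p (PV): X=4382107.8762, Y=-2723701.7848, Z=-3737354.7911
→ geod (Bowring, a=6378206.400): φ=-36.10276738°, λ=-31.86304257°, h=228.0440 m
→ merc (R=6378206.4, λ₀=-60.2°): E=3154489.9957, N=-4314818.1824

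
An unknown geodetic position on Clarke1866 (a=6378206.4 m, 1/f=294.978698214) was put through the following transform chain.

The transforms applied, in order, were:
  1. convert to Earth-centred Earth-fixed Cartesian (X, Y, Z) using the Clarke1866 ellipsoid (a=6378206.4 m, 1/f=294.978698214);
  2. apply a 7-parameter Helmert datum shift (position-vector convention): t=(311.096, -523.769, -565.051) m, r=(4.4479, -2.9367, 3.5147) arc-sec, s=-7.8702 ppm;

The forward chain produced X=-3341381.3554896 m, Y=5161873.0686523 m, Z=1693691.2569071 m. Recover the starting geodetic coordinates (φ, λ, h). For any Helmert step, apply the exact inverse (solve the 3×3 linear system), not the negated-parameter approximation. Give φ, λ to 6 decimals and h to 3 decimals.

start: X=-3341381.3555, Y=5161873.0687, Z=1693691.2569 m
→ Helmert⁻¹: X=-3341606.6620, Y=5162530.9411, Z=1694205.8934
→ geod (Bowring, a=6378206.400): φ=15.50261200°, λ=122.91420300°, h=2071.7070 m

φ=15.502612°, λ=122.914203°, h=2071.707 m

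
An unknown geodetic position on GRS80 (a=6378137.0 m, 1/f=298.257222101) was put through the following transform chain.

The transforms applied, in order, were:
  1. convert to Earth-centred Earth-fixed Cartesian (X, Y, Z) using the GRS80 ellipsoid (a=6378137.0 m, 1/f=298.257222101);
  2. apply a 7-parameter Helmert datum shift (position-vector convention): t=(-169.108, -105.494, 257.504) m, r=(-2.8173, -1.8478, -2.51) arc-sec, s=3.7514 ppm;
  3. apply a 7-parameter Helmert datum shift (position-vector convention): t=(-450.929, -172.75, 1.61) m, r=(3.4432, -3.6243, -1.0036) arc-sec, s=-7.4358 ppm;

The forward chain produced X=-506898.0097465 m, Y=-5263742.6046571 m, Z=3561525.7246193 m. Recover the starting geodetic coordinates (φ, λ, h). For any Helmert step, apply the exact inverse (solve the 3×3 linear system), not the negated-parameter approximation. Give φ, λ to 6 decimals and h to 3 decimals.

φ=34.138735°, λ=-95.492235°, h=3768.635 m

start: X=-506898.0097, Y=-5263742.6047, Z=3561525.7246 m
→ Helmert⁻¹: X=-506362.6543, Y=-5263552.0026, Z=3561647.3600
→ Helmert⁻¹: X=-506095.6934, Y=-5263481.5647, Z=3561309.1375
→ geod (Bowring, a=6378137.000): φ=34.13873500°, λ=-95.49223500°, h=3768.6350 m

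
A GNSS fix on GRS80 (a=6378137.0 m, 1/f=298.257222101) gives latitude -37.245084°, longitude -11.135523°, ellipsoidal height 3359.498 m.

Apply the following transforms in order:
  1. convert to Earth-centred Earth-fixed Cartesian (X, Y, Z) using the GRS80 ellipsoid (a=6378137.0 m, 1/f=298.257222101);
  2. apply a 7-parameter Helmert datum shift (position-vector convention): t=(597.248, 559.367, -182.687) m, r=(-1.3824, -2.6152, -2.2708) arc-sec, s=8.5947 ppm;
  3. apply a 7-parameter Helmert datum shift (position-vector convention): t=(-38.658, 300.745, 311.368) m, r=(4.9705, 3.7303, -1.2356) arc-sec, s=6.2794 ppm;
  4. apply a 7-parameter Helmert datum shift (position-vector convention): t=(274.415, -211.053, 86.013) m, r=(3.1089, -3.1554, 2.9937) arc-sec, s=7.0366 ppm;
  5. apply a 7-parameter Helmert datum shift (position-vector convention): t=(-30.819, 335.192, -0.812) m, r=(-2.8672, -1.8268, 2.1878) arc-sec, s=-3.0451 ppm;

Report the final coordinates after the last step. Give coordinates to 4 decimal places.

start: φ=-37.245084°, λ=-11.135523°, h=3359.498 m
→ ECEF (a=6378137.000, f=1/298.257222101): X=4990493.7454, Y=-982309.5058, Z=-3841113.7518
→ Helmert 7p (PV): X=4991171.7720, Y=-981839.2667, Z=-3841259.5942
→ Helmert 7p (PV): X=4991089.1043, Y=-981482.0201, Z=-3841086.2732
→ Helmert 7p (PV): X=4991471.6455, Y=-981569.6442, Z=-3840965.7284
→ Helmert 7p (PV): X=4991470.0559, Y=-981231.9116, Z=-3840896.9927

X=4991470.0559 m, Y=-981231.9116 m, Z=-3840896.9927 m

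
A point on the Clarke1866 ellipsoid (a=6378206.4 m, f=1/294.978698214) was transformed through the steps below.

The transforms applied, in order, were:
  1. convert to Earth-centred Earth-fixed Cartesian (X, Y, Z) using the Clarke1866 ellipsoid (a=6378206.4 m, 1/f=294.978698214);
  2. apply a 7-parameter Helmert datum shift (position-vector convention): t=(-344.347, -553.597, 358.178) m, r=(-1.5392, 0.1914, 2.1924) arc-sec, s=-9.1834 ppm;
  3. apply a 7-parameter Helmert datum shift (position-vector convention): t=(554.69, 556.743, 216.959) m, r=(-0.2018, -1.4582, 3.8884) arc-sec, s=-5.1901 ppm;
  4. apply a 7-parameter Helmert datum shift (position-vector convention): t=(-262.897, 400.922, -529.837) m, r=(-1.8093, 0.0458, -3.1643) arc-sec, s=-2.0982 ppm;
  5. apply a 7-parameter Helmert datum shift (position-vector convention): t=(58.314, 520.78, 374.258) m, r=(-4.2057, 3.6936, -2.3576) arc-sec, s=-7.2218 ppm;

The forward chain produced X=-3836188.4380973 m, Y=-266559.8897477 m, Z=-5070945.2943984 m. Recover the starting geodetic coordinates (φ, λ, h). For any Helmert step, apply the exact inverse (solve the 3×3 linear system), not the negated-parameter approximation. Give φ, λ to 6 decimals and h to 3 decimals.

φ=-53.015734°, λ=-176.014343°, h=184.443 m

start: X=-3836188.4381, Y=-266559.8897, Z=-5070945.2944 m
→ Helmert⁻¹: X=-3836180.5903, Y=-267023.0405, Z=-5071430.3161
→ Helmert⁻¹: X=-3835920.5131, Y=-267438.8896, Z=-5070914.3165
→ Helmert⁻¹: X=-3836536.0163, Y=-267919.7377, Z=-5071130.7348
→ Helmert⁻¹: X=-3836225.0338, Y=-267289.9755, Z=-5071541.0411
→ geod (Bowring, a=6378206.400): φ=-53.01573400°, λ=-176.01434300°, h=184.4430 m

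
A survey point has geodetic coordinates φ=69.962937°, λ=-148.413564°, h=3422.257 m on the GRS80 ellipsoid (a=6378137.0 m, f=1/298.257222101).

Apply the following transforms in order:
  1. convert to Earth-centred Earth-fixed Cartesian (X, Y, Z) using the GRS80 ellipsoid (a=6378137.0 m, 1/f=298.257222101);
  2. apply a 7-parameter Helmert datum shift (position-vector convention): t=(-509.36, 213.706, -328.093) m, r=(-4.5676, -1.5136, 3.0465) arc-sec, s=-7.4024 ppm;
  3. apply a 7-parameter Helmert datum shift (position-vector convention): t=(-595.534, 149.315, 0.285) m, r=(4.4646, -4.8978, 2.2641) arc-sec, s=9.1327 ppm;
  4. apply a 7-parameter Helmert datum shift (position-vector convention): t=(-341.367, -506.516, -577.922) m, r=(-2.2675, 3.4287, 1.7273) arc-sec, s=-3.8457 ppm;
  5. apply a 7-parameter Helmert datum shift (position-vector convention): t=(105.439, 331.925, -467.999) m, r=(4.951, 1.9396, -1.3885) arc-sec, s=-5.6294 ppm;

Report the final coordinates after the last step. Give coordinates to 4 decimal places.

start: φ=69.962937°, λ=-148.413564°, h=3422.257 m
→ ECEF (a=6378137.000, f=1/298.257222101): X=-1868096.5472, Y=-1148651.1263, Z=5972839.6723
→ Helmert 7p (PV): X=-1868618.9427, Y=-1148324.2451, Z=5972479.0937
→ Helmert 7p (PV): X=-1869360.7564, Y=-1148335.2042, Z=5972464.6967
→ Helmert 7p (PV): X=-1869586.0393, Y=-1148787.3025, Z=5971907.5041
→ Helmert 7p (PV): X=-1869421.6526, Y=-1148579.6688, Z=5971395.8929

X=-1869421.6526 m, Y=-1148579.6688 m, Z=5971395.8929 m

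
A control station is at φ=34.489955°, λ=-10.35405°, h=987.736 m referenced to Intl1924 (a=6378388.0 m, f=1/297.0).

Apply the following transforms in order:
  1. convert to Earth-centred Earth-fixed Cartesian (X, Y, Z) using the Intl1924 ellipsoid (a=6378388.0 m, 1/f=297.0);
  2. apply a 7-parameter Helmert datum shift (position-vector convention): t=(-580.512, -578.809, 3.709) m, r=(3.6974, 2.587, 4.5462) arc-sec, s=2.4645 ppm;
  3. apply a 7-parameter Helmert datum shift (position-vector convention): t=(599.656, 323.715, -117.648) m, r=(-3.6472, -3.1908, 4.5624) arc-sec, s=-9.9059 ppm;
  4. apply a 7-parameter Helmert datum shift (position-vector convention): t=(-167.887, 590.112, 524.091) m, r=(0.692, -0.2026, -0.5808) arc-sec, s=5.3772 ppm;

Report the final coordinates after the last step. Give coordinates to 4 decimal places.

X=5177870.4005 m, Y=-945511.6898 m, Z=3592407.8191 m

start: φ=34.489955°, λ=-10.354050°, h=987.736 m
→ ECEF (a=6378388.000, f=1/297.0): X=5178004.7432, Y=-946049.8062, Z=3591988.2418
→ Helmert 7p (PV): X=5177502.8952, Y=-946581.2085, Z=3591918.9015
→ Helmert 7p (PV): X=5178016.6363, Y=-946070.0838, Z=3591862.5019
→ Helmert 7p (PV): X=5177870.4005, Y=-945511.6898, Z=3592407.8191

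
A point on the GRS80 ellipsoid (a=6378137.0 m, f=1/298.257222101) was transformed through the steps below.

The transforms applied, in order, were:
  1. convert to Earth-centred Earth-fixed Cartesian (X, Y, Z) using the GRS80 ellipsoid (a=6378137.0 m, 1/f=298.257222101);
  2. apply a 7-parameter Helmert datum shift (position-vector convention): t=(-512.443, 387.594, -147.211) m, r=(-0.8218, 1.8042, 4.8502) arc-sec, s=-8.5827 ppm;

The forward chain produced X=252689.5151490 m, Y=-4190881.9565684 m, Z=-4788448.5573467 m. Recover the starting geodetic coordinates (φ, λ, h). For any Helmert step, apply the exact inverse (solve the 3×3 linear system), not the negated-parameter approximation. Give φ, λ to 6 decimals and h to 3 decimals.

start: X=252689.5151, Y=-4190881.9566, Z=-4788448.5573 m
→ Helmert⁻¹: X=253147.4593, Y=-4191292.3981, Z=-4788356.9279
→ geod (Bowring, a=6378137.000): φ=-48.94295400°, λ=-86.54362400°, h=2602.7610 m

φ=-48.942954°, λ=-86.543624°, h=2602.761 m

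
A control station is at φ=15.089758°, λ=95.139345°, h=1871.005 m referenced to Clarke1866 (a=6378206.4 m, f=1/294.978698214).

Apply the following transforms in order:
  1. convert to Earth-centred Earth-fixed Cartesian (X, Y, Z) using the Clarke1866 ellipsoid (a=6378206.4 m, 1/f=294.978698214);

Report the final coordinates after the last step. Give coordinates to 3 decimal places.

X=-551936.440 m, Y=6136729.557 m, Z=1650077.179 m

start: φ=15.089758°, λ=95.139345°, h=1871.005 m
→ ECEF (a=6378206.400, f=1/294.978698214): X=-551936.4398, Y=6136729.5570, Z=1650077.1785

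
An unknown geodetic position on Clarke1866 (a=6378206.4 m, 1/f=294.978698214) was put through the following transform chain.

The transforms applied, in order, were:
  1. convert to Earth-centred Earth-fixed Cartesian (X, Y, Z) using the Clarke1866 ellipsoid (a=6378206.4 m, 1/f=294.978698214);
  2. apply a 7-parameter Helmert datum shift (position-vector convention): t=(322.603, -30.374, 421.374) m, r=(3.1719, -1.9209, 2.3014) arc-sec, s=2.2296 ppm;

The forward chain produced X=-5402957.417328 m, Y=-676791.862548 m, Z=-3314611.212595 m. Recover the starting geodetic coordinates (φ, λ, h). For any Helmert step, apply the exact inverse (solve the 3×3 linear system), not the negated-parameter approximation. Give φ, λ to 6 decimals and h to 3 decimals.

start: X=-5402957.4173, Y=-676791.8625, Z=-3314611.2126 m
→ Helmert⁻¹: X=-5403306.3956, Y=-676750.6691, Z=-3314964.4686
→ geod (Bowring, a=6378206.400): φ=-31.50401500°, λ=-172.86102100°, h=2824.4840 m

φ=-31.504015°, λ=-172.861021°, h=2824.484 m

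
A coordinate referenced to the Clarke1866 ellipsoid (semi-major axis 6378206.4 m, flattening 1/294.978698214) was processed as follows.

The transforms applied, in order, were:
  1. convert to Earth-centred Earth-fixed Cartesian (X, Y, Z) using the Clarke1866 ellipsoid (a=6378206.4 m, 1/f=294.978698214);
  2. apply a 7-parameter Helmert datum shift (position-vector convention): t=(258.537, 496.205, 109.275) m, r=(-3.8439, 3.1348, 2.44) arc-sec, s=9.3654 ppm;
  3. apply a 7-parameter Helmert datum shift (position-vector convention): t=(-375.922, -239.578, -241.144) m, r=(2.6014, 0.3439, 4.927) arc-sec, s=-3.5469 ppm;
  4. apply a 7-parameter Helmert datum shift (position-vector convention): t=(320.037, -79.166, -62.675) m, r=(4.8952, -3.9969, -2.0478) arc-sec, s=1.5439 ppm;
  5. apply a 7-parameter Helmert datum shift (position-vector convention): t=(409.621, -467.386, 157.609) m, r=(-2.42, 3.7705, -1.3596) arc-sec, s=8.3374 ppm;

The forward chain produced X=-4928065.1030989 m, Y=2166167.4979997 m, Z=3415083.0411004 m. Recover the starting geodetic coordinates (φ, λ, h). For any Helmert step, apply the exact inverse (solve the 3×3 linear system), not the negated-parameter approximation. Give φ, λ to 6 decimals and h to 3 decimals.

start: X=-4928065.1031, Y=2166167.4980, Z=3415083.0411 m
→ Helmert⁻¹: X=-4928510.3374, Y=2166544.2692, Z=3414832.2870
→ Helmert⁻¹: X=-4928778.1024, Y=2166652.2024, Z=3414933.7770
→ Helmert⁻¹: X=-4928373.5909, Y=2167060.2608, Z=3415151.4865
→ Helmert⁻¹: X=-4928612.2414, Y=2166538.4274, Z=3414975.6989
→ geod (Bowring, a=6378206.400): φ=32.56345000°, λ=156.27048400°, h=3532.9050 m

φ=32.563450°, λ=156.270484°, h=3532.905 m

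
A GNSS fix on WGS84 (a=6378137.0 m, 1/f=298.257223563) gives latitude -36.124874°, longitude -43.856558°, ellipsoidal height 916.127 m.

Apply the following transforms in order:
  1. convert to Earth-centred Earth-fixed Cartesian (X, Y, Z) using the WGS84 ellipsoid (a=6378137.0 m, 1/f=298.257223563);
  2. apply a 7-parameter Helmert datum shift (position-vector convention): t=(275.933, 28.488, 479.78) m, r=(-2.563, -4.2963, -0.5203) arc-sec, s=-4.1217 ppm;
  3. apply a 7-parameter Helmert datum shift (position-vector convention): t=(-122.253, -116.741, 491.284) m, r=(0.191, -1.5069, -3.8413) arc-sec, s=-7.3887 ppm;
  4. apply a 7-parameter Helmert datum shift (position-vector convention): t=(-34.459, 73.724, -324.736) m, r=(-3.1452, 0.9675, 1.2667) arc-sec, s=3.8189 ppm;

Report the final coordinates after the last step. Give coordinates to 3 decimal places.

X=3719857.798 m, Y=-3574293.894 m, Z=-3739074.757 m

start: φ=-36.124874°, λ=-43.856558°, h=916.127 m
→ ECEF (a=6378137.000, f=1/298.257223563): X=3719733.1359, Y=-3574151.0188, Z=-3739932.6627
→ Helmert 7p (PV): X=3720062.6205, Y=-3574163.6535, Z=-3739315.5782
→ Helmert 7p (PV): X=3719873.6373, Y=-3574319.8023, Z=-3738772.7978
→ Helmert 7p (PV): X=3719857.7976, Y=-3574293.8943, Z=-3739074.7575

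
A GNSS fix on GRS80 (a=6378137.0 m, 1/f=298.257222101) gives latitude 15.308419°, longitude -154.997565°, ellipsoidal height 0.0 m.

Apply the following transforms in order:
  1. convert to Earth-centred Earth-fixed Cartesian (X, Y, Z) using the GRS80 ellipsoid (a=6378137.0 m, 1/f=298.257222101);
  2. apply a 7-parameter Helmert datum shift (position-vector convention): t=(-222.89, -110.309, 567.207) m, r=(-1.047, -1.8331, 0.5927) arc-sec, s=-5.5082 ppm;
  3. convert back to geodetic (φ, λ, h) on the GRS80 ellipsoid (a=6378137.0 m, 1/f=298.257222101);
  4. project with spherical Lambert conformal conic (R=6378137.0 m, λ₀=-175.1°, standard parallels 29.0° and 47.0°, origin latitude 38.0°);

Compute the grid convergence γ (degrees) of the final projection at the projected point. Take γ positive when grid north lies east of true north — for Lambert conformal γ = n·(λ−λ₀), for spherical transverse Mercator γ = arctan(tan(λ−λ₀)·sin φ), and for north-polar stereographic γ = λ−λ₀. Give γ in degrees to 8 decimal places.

12.42794207

start: φ=15.308419°, λ=-154.997565°, h=0.000 m
→ ECEF (a=6378137.000, f=1/298.257222101): X=-5576643.9908, Y=-2600720.3400, Z=1673039.9961
→ Helmert 7p (PV): X=-5576843.5589, Y=-2600823.8557, Z=1673561.6289
→ geod (Bowring, a=6378137.000): φ=15.31242976°, λ=-154.99747686°, h=354.3827 m
→ into lcc (λ₀=-175.1°): φ=15.31242976°, λ−λ₀=20.10252314°
convergence γ = 12.42794207°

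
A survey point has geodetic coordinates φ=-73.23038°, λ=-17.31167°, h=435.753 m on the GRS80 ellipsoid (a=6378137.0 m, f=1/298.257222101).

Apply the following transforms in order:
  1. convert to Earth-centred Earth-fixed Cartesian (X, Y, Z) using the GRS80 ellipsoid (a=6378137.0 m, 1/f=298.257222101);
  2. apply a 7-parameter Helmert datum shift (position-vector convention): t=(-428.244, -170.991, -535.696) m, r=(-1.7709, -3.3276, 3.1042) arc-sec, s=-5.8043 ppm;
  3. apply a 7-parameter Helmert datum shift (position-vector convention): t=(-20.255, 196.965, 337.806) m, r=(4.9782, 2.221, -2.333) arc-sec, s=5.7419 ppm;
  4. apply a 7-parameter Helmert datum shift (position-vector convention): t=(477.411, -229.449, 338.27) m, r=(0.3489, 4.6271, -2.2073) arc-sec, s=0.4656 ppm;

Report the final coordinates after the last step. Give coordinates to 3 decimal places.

X=1762341.791 m, Y=-549437.513 m, Z=-6085028.477 m

start: φ=-73.230380°, λ=-17.311670°, h=435.753 m
→ ECEF (a=6378137.000, f=1/298.257222101): X=1762419.8664, Y=-549326.4789, Z=-6085126.8572
→ Helmert 7p (PV): X=1762087.8286, Y=-549520.0019, Z=-6085594.0847
→ Helmert 7p (PV): X=1762005.9475, Y=-549199.2461, Z=-6085323.4580
→ Helmert 7p (PV): X=1762341.7908, Y=-549437.5132, Z=-6085028.4771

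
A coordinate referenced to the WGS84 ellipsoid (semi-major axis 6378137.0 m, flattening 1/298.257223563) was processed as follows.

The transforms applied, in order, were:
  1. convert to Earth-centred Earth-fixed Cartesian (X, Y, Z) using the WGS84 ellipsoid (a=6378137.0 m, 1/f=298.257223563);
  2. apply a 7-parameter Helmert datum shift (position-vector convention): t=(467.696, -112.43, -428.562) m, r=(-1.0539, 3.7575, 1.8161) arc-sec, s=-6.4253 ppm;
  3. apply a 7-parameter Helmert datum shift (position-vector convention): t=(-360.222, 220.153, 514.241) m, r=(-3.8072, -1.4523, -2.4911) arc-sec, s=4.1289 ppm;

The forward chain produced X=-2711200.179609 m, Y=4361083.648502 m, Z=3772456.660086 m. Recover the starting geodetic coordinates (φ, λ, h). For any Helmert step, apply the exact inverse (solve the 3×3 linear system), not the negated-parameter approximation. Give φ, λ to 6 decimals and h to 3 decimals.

start: X=-2711200.1796, Y=4361083.6485, Z=3772456.6601 m
→ Helmert⁻¹: X=-2710854.8718, Y=4360743.1271, Z=3772026.4220
→ Helmert⁻¹: X=-2711370.3149, Y=4360888.1747, Z=3772452.1124
→ geod (Bowring, a=6378137.000): φ=36.48647700°, λ=121.87117000°, h=1217.4830 m

φ=36.486477°, λ=121.871170°, h=1217.483 m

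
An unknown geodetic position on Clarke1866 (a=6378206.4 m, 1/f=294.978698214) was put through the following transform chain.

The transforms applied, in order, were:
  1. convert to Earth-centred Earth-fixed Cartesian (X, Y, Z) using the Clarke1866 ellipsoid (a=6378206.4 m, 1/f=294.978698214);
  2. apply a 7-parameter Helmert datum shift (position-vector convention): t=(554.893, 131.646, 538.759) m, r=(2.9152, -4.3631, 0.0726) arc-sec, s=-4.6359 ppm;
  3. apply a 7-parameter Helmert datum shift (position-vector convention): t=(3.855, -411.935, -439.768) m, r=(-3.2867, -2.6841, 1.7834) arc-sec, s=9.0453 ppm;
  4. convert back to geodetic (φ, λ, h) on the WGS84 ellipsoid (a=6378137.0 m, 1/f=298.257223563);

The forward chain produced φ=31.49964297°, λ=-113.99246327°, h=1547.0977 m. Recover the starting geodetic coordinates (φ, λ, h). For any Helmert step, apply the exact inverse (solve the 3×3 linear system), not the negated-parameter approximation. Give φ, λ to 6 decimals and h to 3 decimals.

φ=31.501631°, λ=-113.998436°, h=1438.313 m

start: φ=31.499643°, λ=-113.992463°, h=1547.098 m
→ ECEF (a=6378137.000, f=1/298.257223563): X=-2213852.6046, Y=-4974155.1645, Z=3314061.6125
→ Helmert⁻¹: X=-2213836.3083, Y=-4973731.9129, Z=3314420.9552
→ Helmert⁻¹: X=-2214333.1167, Y=-4973839.0001, Z=3314014.6954
→ geod (Bowring, a=6378206.400): φ=31.50163100°, λ=-113.99843600°, h=1438.3130 m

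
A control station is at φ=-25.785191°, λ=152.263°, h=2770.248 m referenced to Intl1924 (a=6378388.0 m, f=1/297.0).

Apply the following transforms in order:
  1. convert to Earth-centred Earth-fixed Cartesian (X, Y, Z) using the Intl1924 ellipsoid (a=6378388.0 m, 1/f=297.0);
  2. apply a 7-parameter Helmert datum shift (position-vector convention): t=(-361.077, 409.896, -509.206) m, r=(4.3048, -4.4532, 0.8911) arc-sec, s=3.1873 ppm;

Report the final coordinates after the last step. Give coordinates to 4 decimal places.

X=-5089129.3282 m, Y=2676327.1934 m, Z=-2759467.4677 m

start: φ=-25.785191°, λ=152.263000°, h=2770.248 m
→ ECEF (a=6378388.000, f=1/297.0): X=-5088800.0353, Y=2675873.1741, Z=-2758895.4485
→ Helmert 7p (PV): X=-5089129.3282, Y=2676327.1934, Z=-2759467.4677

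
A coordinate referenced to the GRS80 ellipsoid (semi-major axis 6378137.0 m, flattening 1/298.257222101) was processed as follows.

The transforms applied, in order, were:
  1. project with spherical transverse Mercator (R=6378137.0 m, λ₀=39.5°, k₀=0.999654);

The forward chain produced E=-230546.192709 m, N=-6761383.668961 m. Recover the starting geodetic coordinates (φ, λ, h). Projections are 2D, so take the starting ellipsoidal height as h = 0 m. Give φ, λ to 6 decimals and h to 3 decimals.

start: E=-230546.1927, N=-6761383.6690 m
→ tm⁻¹: φ=-60.69276300°, λ=35.26554900°

φ=-60.692763°, λ=35.265549°, h=0.000 m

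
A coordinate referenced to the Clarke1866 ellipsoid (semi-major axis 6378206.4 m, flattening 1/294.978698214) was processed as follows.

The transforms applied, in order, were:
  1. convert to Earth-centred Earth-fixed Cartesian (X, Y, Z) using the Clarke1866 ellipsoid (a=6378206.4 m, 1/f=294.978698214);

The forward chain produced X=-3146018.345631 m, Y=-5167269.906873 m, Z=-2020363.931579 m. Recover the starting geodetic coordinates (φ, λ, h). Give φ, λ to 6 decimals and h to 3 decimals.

φ=-18.584685°, λ=-121.334547°, h=2059.125 m

start: X=-3146018.3456, Y=-5167269.9069, Z=-2020363.9316 m
→ geod (Bowring, a=6378206.400): φ=-18.58468500°, λ=-121.33454700°, h=2059.1250 m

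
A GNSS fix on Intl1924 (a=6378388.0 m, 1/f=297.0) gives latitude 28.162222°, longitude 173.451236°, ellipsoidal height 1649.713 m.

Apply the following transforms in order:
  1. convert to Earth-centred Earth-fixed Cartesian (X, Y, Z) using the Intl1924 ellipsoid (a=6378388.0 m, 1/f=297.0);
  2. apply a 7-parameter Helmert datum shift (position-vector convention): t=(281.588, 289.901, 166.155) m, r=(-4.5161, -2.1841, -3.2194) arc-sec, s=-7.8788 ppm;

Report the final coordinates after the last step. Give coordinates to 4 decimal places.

X=-5591919.0657 m, Y=642412.7460 m, Z=2993256.4464 m

start: φ=28.162222°, λ=173.451236°, h=1649.713 m
→ ECEF (a=6378388.000, f=1/297.0): X=-5592223.0396, Y=641975.0854, Z=2993187.1444
→ Helmert 7p (PV): X=-5591919.0657, Y=642412.7460, Z=2993256.4464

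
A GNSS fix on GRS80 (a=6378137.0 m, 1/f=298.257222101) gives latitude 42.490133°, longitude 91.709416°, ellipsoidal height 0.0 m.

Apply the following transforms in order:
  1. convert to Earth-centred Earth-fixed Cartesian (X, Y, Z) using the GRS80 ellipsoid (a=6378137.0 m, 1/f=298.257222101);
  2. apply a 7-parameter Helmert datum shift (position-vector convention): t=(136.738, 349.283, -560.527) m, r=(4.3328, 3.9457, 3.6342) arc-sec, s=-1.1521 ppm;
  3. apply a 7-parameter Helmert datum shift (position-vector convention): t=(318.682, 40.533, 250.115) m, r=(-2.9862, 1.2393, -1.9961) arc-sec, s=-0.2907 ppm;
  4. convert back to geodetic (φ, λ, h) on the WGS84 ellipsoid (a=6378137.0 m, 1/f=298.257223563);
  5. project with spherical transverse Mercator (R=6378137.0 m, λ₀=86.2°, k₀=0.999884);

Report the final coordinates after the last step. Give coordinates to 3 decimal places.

E=451748.017 m, N=4743669.641 m

start: φ=42.490133°, λ=91.709416°, h=0.000 m
→ ECEF (a=6378137.000, f=1/298.257222101): X=-140513.5483, Y=4708300.6091, Z=4285906.5697
→ Helmert 7p (PV): X=-140377.6180, Y=4708551.9623, Z=4285442.6953
→ Helmert 7p (PV): X=-139987.5807, Y=4708654.5275, Z=4285624.2399
→ geod (Bowring, a=6378137.000): φ=42.48620296°, λ=91.70289319°, h=58.6254 m
→ tm (R=6378137.0, λ₀=86.2°): E=451748.0174, N=4743669.6409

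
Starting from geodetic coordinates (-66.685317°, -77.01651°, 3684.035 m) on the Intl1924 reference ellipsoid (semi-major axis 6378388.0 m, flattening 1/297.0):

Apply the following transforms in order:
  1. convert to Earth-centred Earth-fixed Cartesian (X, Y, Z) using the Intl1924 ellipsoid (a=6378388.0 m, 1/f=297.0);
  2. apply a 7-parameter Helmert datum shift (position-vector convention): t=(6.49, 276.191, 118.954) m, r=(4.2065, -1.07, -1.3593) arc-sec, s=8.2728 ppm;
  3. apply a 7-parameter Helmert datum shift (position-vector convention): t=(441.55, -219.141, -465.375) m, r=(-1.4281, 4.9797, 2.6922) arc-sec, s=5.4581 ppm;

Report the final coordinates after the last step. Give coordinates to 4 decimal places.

start: φ=-66.685317°, λ=-77.016510°, h=3684.035 m
→ ECEF (a=6378388.000, f=1/297.0): X=569109.7666, Y=-2468330.0154, Z=-5838129.2976
→ Helmert 7p (PV): X=569134.9837, Y=-2467958.9330, Z=-5838106.0277
→ Helmert 7p (PV): X=569470.9065, Y=-2468224.5369, Z=-5838599.9206

X=569470.9065 m, Y=-2468224.5369 m, Z=-5838599.9206 m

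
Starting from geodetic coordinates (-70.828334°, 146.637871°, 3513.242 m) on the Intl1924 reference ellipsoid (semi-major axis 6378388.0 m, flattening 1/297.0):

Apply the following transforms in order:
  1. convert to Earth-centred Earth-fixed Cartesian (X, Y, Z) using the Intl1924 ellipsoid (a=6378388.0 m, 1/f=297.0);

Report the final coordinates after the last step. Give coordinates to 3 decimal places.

start: φ=-70.828334°, λ=146.637871°, h=3513.242 m
→ ECEF (a=6378388.000, f=1/297.0): X=-1755717.9488, Y=1156018.3718, Z=-6005478.7693

X=-1755717.949 m, Y=1156018.372 m, Z=-6005478.769 m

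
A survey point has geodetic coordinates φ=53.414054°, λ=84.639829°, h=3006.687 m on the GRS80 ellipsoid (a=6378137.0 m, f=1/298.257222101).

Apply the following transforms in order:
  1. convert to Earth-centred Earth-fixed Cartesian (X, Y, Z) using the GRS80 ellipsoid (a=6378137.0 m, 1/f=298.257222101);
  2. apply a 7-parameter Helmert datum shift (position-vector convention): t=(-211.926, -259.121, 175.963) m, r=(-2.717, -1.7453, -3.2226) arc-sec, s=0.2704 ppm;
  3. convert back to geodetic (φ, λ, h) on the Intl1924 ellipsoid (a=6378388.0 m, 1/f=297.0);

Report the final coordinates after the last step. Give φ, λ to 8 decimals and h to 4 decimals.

start: φ=53.414054°, λ=84.639829°, h=3006.687 m
→ ECEF (a=6378137.000, f=1/298.257222101): X=356062.5578, Y=3794903.2285, Z=5100556.2661
→ Helmert 7p (PV): X=355866.8601, Y=3794706.7571, Z=5100686.6331
→ geod (Bowring, a=6378388.000): φ=53.41708046°, λ=84.64248213°, h=2791.7312 m

φ=53.41708046°, λ=84.64248213°, h=2791.7312 m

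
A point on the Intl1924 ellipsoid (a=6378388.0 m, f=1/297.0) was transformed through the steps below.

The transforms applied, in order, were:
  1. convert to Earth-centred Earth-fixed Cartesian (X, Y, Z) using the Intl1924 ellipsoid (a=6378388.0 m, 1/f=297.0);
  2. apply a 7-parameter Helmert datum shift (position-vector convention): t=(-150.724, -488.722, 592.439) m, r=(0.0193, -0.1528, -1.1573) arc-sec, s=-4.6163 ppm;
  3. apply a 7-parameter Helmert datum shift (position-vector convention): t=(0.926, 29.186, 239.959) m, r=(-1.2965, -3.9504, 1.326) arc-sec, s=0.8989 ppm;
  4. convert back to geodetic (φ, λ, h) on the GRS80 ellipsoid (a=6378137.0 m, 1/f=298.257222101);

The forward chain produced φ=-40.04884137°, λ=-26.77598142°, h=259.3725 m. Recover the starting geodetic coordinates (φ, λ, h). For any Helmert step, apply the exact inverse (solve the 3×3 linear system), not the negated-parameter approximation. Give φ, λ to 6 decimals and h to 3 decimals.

start: φ=-40.048841°, λ=-26.775981°, h=259.372 m
→ ECEF (a=6378137.000, f=1/298.257222101): X=4365149.3518, Y=-2202699.2854, Z=-4082305.3168
→ Helmert⁻¹: X=4365052.1504, Y=-2202728.8908, Z=-4082639.0514
→ Helmert⁻¹: X=4365232.3569, Y=-2202226.2249, Z=-4083253.3675
→ geod (Bowring, a=6378388.000): φ=-40.05699200°, λ=-26.77059400°, h=549.8090 m

φ=-40.056992°, λ=-26.770594°, h=549.809 m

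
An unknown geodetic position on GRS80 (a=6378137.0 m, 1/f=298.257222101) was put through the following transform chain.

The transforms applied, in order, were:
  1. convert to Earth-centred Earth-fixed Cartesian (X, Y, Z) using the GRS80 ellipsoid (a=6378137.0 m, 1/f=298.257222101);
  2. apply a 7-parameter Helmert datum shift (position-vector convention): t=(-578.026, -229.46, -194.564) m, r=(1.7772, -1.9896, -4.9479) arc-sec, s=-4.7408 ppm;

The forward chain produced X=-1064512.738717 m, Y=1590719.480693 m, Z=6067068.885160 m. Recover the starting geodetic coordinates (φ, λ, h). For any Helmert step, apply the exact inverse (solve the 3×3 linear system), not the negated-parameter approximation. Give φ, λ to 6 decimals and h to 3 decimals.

φ=72.602087°, λ=123.771366°, h=3329.081 m

start: X=-1064512.7387, Y=1590719.4807, Z=6067068.8852 m
→ Helmert⁻¹: X=-1063919.3971, Y=1590983.2381, Z=6067288.7673
→ geod (Bowring, a=6378137.000): φ=72.60208700°, λ=123.77136600°, h=3329.0810 m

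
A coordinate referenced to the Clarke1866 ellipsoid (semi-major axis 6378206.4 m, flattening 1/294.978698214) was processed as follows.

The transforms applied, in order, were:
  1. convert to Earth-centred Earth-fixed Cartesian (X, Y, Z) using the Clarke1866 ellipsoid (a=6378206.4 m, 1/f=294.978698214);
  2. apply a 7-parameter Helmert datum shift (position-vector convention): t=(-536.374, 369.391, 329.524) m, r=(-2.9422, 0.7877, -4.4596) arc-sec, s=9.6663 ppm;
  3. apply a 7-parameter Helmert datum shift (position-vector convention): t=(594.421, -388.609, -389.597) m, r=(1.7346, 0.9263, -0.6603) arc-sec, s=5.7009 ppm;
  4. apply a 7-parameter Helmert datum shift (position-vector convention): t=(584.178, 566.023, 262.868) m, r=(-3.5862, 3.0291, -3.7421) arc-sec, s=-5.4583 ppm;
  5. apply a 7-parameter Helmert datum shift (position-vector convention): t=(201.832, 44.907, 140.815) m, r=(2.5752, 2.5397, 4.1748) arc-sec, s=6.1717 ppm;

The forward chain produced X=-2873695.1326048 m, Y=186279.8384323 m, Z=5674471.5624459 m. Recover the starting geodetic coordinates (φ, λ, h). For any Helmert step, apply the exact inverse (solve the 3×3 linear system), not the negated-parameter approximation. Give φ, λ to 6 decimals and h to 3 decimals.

start: X=-2873695.1326, Y=186279.8384, Z=5674471.5624 m
→ Helmert⁻¹: X=-2873945.3220, Y=186362.7934, Z=5674258.0143
→ Helmert⁻¹: X=-2874631.8834, Y=185646.9822, Z=5673987.1292
→ Helmert⁻¹: X=-2875235.9913, Y=186073.0451, Z=5674329.9003
→ Helmert⁻¹: X=-2874697.5098, Y=185558.7718, Z=5673937.1990
→ geod (Bowring, a=6378206.400): φ=63.23962100°, λ=176.30674000°, h=2325.9420 m

φ=63.239621°, λ=176.306740°, h=2325.942 m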